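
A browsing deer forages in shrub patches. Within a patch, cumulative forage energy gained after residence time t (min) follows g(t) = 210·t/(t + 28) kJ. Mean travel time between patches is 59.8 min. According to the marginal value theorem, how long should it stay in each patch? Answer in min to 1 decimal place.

40.9 min

Optimal t* satisfies g'(t*) = g(t*)/(T + t*).
g'(t) = 210·28/(t + 28)². Setting 210·28/(t+28)² = 210t/[(t+28)(59.8+t)] gives 28(59.8+t) = t(t+28), so t² = 28×59.8 = 1674.
t* = √1674 = 40.92 min.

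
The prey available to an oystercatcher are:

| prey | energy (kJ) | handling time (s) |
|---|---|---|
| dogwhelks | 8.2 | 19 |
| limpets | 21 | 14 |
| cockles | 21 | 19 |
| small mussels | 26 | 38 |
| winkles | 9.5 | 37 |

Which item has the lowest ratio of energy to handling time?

In descending order of E/h:
limpets: 21/14 = 1.5 kJ/s
cockles: 21/19 = 1.11 kJ/s
small mussels: 26/38 = 0.684 kJ/s
dogwhelks: 8.2/19 = 0.432 kJ/s
winkles: 9.5/37 = 0.257 kJ/s

winkles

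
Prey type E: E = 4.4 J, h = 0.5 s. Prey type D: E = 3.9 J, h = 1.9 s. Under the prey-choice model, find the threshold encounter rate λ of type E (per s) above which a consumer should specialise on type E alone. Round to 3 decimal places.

At the threshold, the rate on type E alone equals the profitability of type D: λ·4.4/(1 + λ·0.5) = 3.9/1.9 = 2.053.
Rearranging, λ(4.4 − 2.053×0.5) = 2.053, so λ = 2.053/3.374 = 0.6084 per s.

0.608 per s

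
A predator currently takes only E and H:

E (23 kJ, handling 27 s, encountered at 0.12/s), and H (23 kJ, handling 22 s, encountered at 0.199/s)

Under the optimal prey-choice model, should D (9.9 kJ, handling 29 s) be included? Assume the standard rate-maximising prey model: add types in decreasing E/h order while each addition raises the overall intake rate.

No

Intake rate on the current diet: R = (0.12×23 + 0.199×23) / (1 + 0.12×27 + 0.199×22) = 7.337/8.618 = 0.8514 kJ/s.
Profitability of D: 9.9/29 = 0.3414 kJ/s.
0.3414 < 0.8514, so adding D would lower the average — exclude it.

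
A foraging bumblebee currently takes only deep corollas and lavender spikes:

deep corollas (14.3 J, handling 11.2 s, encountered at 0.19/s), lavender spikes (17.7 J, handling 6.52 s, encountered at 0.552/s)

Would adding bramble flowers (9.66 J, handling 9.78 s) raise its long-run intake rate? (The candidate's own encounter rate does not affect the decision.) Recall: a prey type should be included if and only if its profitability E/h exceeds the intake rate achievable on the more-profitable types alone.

On deep corollas and lavender spikes alone, R = ΣλE/(1+Σλh) = 12.49/6.727 = 1.856 J/s.
Profitability of bramble flowers: 9.66/9.78 = 0.9877 J/s.
Since 0.9877 < R, time spent handling bramble flowers is better spent searching.

No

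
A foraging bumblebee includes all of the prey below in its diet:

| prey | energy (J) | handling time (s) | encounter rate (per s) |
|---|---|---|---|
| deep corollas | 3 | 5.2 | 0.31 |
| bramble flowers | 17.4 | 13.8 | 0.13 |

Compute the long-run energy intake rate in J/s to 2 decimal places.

R = (0.31×3 + 0.13×17.4) / (1 + 0.31×5.2 + 0.13×13.8) = 3.192/4.406 = 0.7245 J/s.

0.72 J/s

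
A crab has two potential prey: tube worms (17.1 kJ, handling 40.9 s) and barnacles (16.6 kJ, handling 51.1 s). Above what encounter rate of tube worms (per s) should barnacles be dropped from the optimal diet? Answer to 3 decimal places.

Drop barnacles once their profitability E₂/h₂ falls below the rate achievable on tube worms alone: E₂/h₂ = λE₁/(1 + λh₁).
Solve for λ: λE₁h₂ = E₂(1 + λh₁) → λ(E₁h₂ − E₂h₁) = E₂ → λ = E₂/(E₁h₂ − E₂h₁).
λ = 16.6/(17.1×51.1 − 16.6×40.9) = 16.6/194.9 = 0.08518 per s.

0.085 per s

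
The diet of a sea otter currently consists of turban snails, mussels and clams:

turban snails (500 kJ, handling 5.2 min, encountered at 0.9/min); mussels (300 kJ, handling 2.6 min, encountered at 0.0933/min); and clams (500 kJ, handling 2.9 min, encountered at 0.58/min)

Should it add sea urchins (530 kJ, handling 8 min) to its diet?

Current rate: (0.9×500 + 0.0933×300 + 0.58×500)/(1 + 0.9×5.2 + 0.0933×2.6 + 0.58×2.9) = 101 kJ/min.
sea urchins: E/h = 530/8 = 66.25 kJ/min.
66.25 < 101, so adding sea urchins would lower the average — exclude it.

No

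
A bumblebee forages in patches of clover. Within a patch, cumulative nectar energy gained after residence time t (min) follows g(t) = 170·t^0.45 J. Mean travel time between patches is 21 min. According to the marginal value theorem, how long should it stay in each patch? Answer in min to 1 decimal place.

17.2 min

Maximise g(t)/(T+t): set derivative to zero → g'(t)(T+t) = g(t).
g'(t) = 0.45·170·t^-0.55. Setting 0.45·170·t^-0.55 = 170·t^0.45/(21+t) gives 0.45(21+t) = t, so 0.55·t = 0.45×21.
t* = 0.45×21/0.55 = 17.18 min.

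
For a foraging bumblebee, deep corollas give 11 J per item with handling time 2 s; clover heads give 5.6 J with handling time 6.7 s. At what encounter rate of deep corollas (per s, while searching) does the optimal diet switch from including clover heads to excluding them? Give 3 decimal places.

0.090 per s

The zero-one rule: include clover heads iff E₂/h₂ > λE₁/(1+λh₁). Equality gives the switch point.
λE₁h₂ = E₂ + λE₂h₁ ⇒ λ = E₂/(E₁h₂ − E₂h₁) = 5.6/(73.7 − 11.2) = 0.0896 per s.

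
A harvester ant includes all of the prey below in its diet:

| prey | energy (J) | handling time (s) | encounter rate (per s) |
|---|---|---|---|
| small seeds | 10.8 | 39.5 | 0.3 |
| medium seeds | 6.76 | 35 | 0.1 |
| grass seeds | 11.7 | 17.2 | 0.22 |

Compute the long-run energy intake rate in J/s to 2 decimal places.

0.32 J/s

R = (0.3×10.8 + 0.1×6.76 + 0.22×11.7) / (1 + 0.3×39.5 + 0.1×35 + 0.22×17.2) = 6.49/20.13 = 0.3223 J/s.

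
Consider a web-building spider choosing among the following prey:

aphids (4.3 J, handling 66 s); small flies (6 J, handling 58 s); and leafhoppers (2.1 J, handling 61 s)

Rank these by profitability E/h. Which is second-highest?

In descending order of E/h:
small flies: 6/58 = 0.103 J/s
aphids: 4.3/66 = 0.0652 J/s
leafhoppers: 2.1/61 = 0.0344 J/s

aphids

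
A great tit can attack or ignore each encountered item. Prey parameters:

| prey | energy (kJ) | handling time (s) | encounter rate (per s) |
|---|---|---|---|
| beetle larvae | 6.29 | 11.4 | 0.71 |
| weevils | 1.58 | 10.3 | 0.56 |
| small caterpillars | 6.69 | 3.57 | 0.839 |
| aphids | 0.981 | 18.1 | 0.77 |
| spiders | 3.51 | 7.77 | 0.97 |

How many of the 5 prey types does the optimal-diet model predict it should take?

1

E/h in descending order: small caterpillars 1.87, beetle larvae 0.552, spiders 0.452, weevils 0.153, aphids 0.0542 kJ/s. The optimal diet is the largest prefix of this list for which every included type satisfies E_i/h_i > R on the types above it.
Rate on top 1: 1.405. beetle larvae: 0.552 < 1.405 → exclude; stop.
Optimal diet: small caterpillars — 1 of 5 types.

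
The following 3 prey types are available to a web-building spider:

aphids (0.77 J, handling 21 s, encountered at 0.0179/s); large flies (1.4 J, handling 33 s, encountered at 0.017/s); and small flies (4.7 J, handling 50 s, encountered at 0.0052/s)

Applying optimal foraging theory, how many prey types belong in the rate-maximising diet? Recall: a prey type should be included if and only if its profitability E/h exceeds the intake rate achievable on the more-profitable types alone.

3

E/h in descending order: small flies 0.094, large flies 0.0424, aphids 0.0367 J/s. The optimal diet is the largest prefix of this list for which every included type satisfies E_i/h_i > R on the types above it.
Rate on top 1: 0.0194. large flies: 0.0424 > 0.0194 → include.
Rate on top 2: 0.02649. aphids: 0.0367 > 0.02649 → include.
Optimal diet: small flies, large flies, aphids — 3 of 3 types.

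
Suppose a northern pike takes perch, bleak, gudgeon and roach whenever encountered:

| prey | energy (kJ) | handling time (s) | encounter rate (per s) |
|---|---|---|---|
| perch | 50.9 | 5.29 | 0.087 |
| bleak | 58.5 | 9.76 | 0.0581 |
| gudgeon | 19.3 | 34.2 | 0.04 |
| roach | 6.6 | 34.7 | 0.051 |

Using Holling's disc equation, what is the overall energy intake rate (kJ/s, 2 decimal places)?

Energy encountered per unit search time: 0.087×50.9 + 0.0581×58.5 + 0.04×19.3 + 0.051×6.6 = 8.936 kJ/s.
Handling time per unit search time: 0.087×5.29 + 0.0581×9.76 + 0.04×34.2 + 0.051×34.7 = 4.165.
Rate = 8.936/(1 + 4.165) = 1.73 kJ/s.

1.73 kJ/s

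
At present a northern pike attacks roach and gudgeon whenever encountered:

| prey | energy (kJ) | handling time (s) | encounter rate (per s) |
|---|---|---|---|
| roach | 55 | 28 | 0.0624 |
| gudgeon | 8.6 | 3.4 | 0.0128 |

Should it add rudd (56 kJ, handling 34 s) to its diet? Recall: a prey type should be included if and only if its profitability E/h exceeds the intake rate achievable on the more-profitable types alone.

On roach and gudgeon alone, R = ΣλE/(1+Σλh) = 3.542/2.791 = 1.269 kJ/s.
rudd: E/h = 56/34 = 1.647 kJ/s.
1.647 > 1.269, so adding rudd raises the average — include it.

Yes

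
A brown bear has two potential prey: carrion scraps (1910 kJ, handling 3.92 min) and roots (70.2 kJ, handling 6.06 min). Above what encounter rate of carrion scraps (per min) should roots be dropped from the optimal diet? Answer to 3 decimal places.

0.006 per min

At the threshold, the rate on carrion scraps alone equals the profitability of roots: λ·1910/(1 + λ·3.92) = 70.2/6.06 = 11.58.
Rearranging, λ(1910 − 11.58×3.92) = 11.58, so λ = 11.58/1865 = 0.006213 per min.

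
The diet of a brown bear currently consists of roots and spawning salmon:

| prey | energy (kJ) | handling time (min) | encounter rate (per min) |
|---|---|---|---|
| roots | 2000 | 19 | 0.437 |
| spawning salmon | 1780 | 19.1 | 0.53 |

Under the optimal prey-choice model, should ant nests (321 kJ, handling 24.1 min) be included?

Current rate: (0.437×2000 + 0.53×1780)/(1 + 0.437×19 + 0.53×19.1) = 93.56 kJ/min.
ant nests: E/h = 321/24.1 = 13.32 kJ/min.
Since 13.32 < R, time spent handling ant nests is better spent searching.

No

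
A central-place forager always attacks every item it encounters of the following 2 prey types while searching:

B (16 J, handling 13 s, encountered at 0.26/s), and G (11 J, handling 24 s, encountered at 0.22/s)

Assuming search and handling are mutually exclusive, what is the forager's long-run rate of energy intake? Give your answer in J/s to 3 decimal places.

R = (0.26×16 + 0.22×11) / (1 + 0.26×13 + 0.22×24) = 6.58/9.66 = 0.6812 J/s.

0.681 J/s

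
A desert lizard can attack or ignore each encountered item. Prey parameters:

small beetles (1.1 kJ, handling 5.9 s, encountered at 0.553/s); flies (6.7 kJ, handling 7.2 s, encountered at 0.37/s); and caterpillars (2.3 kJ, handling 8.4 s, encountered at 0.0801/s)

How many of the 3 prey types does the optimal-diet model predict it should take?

1

Rank by E/h (kJ/s): flies 0.931, caterpillars 0.274, small beetles 0.186. Include each in turn until the next type's E/h falls below the running intake rate.
Rate on top 1: 0.6766. caterpillars: 0.274 < 0.6766 → exclude; stop.
Optimal diet: flies — 1 of 3 types.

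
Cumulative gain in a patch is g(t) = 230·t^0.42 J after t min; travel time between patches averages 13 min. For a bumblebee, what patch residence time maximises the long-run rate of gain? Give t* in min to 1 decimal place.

9.4 min

Optimal t* satisfies g'(t*) = g(t*)/(T + t*).
g'(t) = 0.42·230·t^-0.58. Setting 0.42·230·t^-0.58 = 230·t^0.42/(13+t) gives 0.42(13+t) = t, so 0.58·t = 0.42×13.
t* = 0.42×13/0.58 = 9.414 min.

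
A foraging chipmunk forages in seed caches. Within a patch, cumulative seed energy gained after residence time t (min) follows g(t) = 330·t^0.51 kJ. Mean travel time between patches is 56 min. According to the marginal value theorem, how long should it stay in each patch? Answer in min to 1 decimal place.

58.3 min

Optimal t* satisfies g'(t*) = g(t*)/(T + t*).
g'(t) = 0.51·330·t^-0.49. Setting 0.51·330·t^-0.49 = 330·t^0.51/(56+t) gives 0.51(56+t) = t, so 0.49·t = 0.51×56.
t* = 0.51×56/0.49 = 58.29 min.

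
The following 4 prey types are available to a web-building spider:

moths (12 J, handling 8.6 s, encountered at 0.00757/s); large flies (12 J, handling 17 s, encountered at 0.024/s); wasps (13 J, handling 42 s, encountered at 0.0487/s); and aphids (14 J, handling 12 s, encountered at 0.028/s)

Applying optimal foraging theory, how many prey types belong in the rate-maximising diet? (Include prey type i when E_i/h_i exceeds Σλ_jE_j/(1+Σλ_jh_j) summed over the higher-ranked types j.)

3

E/h in descending order: moths 1.4, aphids 1.17, large flies 0.706, wasps 0.31 J/s. The optimal diet is the largest prefix of this list for which every included type satisfies E_i/h_i > R on the types above it.
Rate on top 1: 0.08529. aphids: 1.17 > 0.08529 → include.
Rate on top 2: 0.3446. large flies: 0.706 > 0.3446 → include.
Rate on top 3: 0.4261. wasps: 0.31 < 0.4261 → exclude; stop.
Optimal diet: moths, aphids, large flies — 3 of 4 types.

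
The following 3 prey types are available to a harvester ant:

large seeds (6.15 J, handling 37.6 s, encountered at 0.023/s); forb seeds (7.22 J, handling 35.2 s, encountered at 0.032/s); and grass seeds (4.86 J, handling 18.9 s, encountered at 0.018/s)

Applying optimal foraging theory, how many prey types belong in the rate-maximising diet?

Profitabilities (E/h, J/s): grass seeds 0.257, forb seeds 0.205, large seeds 0.164. Add prey in this order while the next type's profitability exceeds the intake rate on those already taken.
Rate on top 1: 0.06527. forb seeds: 0.205 > 0.06527 → include.
Rate on top 2: 0.1291. large seeds: 0.164 > 0.1291 → include.
Optimal diet: grass seeds, forb seeds, large seeds — 3 of 3 types.

3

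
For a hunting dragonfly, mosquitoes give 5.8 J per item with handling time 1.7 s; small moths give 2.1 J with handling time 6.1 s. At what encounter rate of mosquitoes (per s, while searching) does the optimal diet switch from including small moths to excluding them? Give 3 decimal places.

At the threshold, the rate on mosquitoes alone equals the profitability of small moths: λ·5.8/(1 + λ·1.7) = 2.1/6.1 = 0.3443.
Rearranging, λ(5.8 − 0.3443×1.7) = 0.3443, so λ = 0.3443/5.215 = 0.06602 per s.

0.066 per s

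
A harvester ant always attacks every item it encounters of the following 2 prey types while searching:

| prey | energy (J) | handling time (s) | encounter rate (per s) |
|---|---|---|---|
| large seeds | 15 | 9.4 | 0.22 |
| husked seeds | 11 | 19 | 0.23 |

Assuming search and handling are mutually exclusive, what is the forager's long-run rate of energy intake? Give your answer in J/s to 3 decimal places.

R = (0.22×15 + 0.23×11) / (1 + 0.22×9.4 + 0.23×19) = 5.83/7.438 = 0.7838 J/s.

0.784 J/s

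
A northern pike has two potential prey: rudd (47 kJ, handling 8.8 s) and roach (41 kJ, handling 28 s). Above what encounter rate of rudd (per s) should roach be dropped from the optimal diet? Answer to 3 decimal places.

The zero-one rule: include roach iff E₂/h₂ > λE₁/(1+λh₁). Equality gives the switch point.
λE₁h₂ = E₂ + λE₂h₁ ⇒ λ = E₂/(E₁h₂ − E₂h₁) = 41/(1316 − 360.8) = 0.04292 per s.

0.043 per s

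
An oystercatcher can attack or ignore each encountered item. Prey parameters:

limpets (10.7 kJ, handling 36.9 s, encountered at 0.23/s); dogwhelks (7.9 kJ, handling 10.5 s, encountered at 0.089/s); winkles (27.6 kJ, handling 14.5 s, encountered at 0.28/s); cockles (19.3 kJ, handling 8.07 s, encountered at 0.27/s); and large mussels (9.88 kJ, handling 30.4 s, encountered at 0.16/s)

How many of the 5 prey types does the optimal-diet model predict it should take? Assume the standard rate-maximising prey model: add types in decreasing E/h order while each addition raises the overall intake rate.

Rank by E/h (kJ/s): cockles 2.39, winkles 1.9, dogwhelks 0.752, large mussels 0.325, limpets 0.29. Include each in turn until the next type's E/h falls below the running intake rate.
Rate on top 1: 1.639. winkles: 1.9 > 1.639 → include.
Rate on top 2: 1.787. dogwhelks: 0.752 < 1.787 → exclude; stop.
Optimal diet: cockles, winkles — 2 of 5 types.

2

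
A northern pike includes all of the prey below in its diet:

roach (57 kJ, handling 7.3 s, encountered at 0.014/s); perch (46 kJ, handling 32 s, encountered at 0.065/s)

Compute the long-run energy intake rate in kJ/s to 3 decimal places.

R = (0.014×57 + 0.065×46) / (1 + 0.014×7.3 + 0.065×32) = 3.788/3.182 = 1.19 kJ/s.

1.190 kJ/s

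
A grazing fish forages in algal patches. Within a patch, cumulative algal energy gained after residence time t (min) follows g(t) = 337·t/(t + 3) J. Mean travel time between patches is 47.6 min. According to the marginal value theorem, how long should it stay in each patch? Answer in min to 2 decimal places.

11.95 min

By the marginal value theorem, leave when the instantaneous gain rate g'(t) equals the habitat-wide average g(t)/(T + t).
g'(t) = 337·3/(t + 3)². Setting 337·3/(t+3)² = 337t/[(t+3)(47.6+t)] gives 3(47.6+t) = t(t+3), so t² = 3×47.6 = 142.8.
t* = √142.8 = 11.95 min.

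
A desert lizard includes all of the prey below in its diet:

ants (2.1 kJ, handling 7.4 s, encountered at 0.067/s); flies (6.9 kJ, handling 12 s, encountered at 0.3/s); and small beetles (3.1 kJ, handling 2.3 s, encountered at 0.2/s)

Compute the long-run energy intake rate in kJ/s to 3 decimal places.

0.510 kJ/s

R = Σλ_iE_i / (1 + Σλ_ih_i)
Numerator: 0.067×2.1 + 0.3×6.9 + 0.2×3.1 = 2.831
Denominator: 1 + 0.067×7.4 + 0.3×12 + 0.2×2.3 = 5.556
R = 2.831/5.556 = 0.5095 kJ/s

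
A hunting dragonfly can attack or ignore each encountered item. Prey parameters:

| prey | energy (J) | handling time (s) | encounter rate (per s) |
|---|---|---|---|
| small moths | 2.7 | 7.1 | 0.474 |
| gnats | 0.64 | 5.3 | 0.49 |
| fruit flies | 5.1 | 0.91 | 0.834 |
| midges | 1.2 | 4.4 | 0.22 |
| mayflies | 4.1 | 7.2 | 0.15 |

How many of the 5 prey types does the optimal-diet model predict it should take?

Profitabilities (E/h, J/s): fruit flies 5.6, mayflies 0.569, small moths 0.38, midges 0.273, gnats 0.121. Add prey in this order while the next type's profitability exceeds the intake rate on those already taken.
Rate on top 1: 2.418. mayflies: 0.569 < 2.418 → exclude; stop.
Optimal diet: fruit flies — 1 of 5 types.

1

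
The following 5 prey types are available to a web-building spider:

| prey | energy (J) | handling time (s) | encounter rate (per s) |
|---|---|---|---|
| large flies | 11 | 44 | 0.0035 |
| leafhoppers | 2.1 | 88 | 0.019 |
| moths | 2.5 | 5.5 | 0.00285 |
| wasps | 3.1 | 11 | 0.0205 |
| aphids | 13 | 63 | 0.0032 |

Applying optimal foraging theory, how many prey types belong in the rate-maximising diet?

E/h in descending order: moths 0.455, wasps 0.282, large flies 0.25, aphids 0.206, leafhoppers 0.0239 J/s. The optimal diet is the largest prefix of this list for which every included type satisfies E_i/h_i > R on the types above it.
Rate on top 1: 0.007015. wasps: 0.282 > 0.007015 → include.
Rate on top 2: 0.05694. large flies: 0.25 > 0.05694 → include.
Rate on top 3: 0.07825. aphids: 0.206 > 0.07825 → include.
Rate on top 4: 0.09442. leafhoppers: 0.0239 < 0.09442 → exclude; stop.
Optimal diet: moths, wasps, large flies, aphids — 4 of 5 types.

4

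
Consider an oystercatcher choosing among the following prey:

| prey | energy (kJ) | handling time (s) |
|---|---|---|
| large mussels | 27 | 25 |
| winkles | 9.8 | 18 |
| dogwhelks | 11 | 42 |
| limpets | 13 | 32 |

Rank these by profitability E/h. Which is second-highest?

In descending order of E/h:
large mussels: 27/25 = 1.08 kJ/s
winkles: 9.8/18 = 0.544 kJ/s
limpets: 13/32 = 0.406 kJ/s
dogwhelks: 11/42 = 0.262 kJ/s

winkles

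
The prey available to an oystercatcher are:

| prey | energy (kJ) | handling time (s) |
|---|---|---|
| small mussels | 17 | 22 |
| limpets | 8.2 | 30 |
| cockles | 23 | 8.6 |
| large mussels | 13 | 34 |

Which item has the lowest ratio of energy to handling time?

limpets

Profitability E/h (kJ/s): small mussels = 17/22 = 0.773, limpets = 8.2/30 = 0.273, cockles = 23/8.6 = 2.67, large mussels = 13/34 = 0.382.
Ranked: cockles > small mussels > large mussels > limpets.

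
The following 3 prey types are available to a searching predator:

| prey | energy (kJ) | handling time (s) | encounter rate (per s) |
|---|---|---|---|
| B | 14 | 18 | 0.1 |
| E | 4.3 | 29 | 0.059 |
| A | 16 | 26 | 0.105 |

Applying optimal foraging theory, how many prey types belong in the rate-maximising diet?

2

Profitabilities (E/h, kJ/s): B 0.778, A 0.615, E 0.148. Add prey in this order while the next type's profitability exceeds the intake rate on those already taken.
Rate on top 1: 0.5. A: 0.615 > 0.5 → include.
Rate on top 2: 0.557. E: 0.148 < 0.557 → exclude; stop.
Optimal diet: B, A — 2 of 3 types.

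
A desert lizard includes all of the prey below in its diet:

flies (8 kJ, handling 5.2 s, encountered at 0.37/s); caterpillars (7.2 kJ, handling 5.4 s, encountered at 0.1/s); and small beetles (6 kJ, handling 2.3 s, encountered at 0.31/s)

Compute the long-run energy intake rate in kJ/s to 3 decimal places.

1.326 kJ/s

R = (0.37×8 + 0.1×7.2 + 0.31×6) / (1 + 0.37×5.2 + 0.1×5.4 + 0.31×2.3) = 5.54/4.177 = 1.326 kJ/s.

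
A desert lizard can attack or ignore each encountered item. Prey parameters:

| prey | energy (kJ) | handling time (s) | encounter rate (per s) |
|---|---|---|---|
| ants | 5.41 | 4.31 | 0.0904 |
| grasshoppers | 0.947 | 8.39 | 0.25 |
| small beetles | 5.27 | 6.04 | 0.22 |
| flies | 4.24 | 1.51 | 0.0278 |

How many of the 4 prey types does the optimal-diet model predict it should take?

Profitabilities (E/h, kJ/s): flies 2.81, ants 1.26, small beetles 0.873, grasshoppers 0.113. Add prey in this order while the next type's profitability exceeds the intake rate on those already taken.
Rate on top 1: 0.1131. ants: 1.26 > 0.1131 → include.
Rate on top 2: 0.424. small beetles: 0.873 > 0.424 → include.
Rate on top 3: 0.6399. grasshoppers: 0.113 < 0.6399 → exclude; stop.
Optimal diet: flies, ants, small beetles — 3 of 4 types.

3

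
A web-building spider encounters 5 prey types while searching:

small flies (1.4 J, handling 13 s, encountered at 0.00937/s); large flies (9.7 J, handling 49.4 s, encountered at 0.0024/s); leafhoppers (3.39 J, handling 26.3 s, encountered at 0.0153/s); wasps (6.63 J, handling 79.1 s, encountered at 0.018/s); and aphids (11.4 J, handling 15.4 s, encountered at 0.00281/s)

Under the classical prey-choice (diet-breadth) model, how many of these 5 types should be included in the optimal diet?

5

Rank by E/h (J/s): aphids 0.74, large flies 0.196, leafhoppers 0.129, small flies 0.108, wasps 0.0838. Include each in turn until the next type's E/h falls below the running intake rate.
Rate on top 1: 0.03071. large flies: 0.196 > 0.03071 → include.
Rate on top 2: 0.04761. leafhoppers: 0.129 > 0.04761 → include.
Rate on top 3: 0.06852. small flies: 0.108 > 0.06852 → include.
Rate on top 4: 0.07135. wasps: 0.0838 > 0.07135 → include.
Optimal diet: aphids, large flies, leafhoppers, small flies, wasps — 5 of 5 types.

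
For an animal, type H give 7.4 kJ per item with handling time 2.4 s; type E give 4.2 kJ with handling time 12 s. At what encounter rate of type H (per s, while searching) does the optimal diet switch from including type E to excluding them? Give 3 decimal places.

0.053 per s

At the threshold, the rate on type H alone equals the profitability of type E: λ·7.4/(1 + λ·2.4) = 4.2/12 = 0.35.
Rearranging, λ(7.4 − 0.35×2.4) = 0.35, so λ = 0.35/6.56 = 0.05335 per s.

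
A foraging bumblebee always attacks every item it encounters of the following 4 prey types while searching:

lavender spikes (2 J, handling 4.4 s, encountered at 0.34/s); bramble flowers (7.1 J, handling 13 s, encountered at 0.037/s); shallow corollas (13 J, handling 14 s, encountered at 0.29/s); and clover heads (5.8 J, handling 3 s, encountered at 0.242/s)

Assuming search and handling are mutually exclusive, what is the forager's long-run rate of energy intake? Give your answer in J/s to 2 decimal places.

Energy encountered per unit search time: 0.34×2 + 0.037×7.1 + 0.29×13 + 0.242×5.8 = 6.116 J/s.
Handling time per unit search time: 0.34×4.4 + 0.037×13 + 0.29×14 + 0.242×3 = 6.763.
Rate = 6.116/(1 + 6.763) = 0.7879 J/s.

0.79 J/s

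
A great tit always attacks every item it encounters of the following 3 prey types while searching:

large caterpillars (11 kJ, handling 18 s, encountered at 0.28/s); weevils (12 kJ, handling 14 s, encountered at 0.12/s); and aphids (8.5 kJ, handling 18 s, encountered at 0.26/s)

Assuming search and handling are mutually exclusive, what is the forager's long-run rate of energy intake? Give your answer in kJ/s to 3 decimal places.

0.543 kJ/s

Energy encountered per unit search time: 0.28×11 + 0.12×12 + 0.26×8.5 = 6.73 kJ/s.
Handling time per unit search time: 0.28×18 + 0.12×14 + 0.26×18 = 11.4.
Rate = 6.73/(1 + 11.4) = 0.5427 kJ/s.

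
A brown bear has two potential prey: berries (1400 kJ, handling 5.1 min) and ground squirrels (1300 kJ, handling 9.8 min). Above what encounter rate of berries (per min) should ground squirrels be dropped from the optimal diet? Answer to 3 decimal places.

At the threshold, the rate on berries alone equals the profitability of ground squirrels: λ·1400/(1 + λ·5.1) = 1300/9.8 = 132.7.
Rearranging, λ(1400 − 132.7×5.1) = 132.7, so λ = 132.7/723.5 = 0.1834 per min.

0.183 per min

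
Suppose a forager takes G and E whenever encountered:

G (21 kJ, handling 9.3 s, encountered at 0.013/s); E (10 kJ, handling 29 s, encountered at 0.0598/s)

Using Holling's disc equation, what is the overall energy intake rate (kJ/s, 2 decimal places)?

0.31 kJ/s

Energy encountered per unit search time: 0.013×21 + 0.0598×10 = 0.871 kJ/s.
Handling time per unit search time: 0.013×9.3 + 0.0598×29 = 1.855.
Rate = 0.871/(1 + 1.855) = 0.3051 kJ/s.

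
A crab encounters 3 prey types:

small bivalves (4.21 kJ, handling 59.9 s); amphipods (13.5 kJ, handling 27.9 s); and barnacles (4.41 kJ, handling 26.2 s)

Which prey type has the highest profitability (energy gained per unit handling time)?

Profitability E/h (kJ/s): small bivalves = 4.21/59.9 = 0.0703, amphipods = 13.5/27.9 = 0.484, barnacles = 4.41/26.2 = 0.168.
Ranked: amphipods > barnacles > small bivalves.

amphipods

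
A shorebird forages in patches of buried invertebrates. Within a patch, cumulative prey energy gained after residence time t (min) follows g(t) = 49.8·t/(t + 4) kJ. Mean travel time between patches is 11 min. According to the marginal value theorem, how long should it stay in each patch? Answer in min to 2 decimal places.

Optimal t* satisfies g'(t*) = g(t*)/(T + t*).
g'(t) = 49.8·4/(t + 4)². Setting 49.8·4/(t+4)² = 49.8t/[(t+4)(11+t)] gives 4(11+t) = t(t+4), so t² = 4×11 = 44.
t* = √44 = 6.633 min.

6.63 min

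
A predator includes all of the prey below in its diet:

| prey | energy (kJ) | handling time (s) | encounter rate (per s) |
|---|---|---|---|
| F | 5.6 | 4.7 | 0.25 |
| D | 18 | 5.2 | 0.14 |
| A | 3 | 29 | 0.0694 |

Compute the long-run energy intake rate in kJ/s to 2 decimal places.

Energy encountered per unit search time: 0.25×5.6 + 0.14×18 + 0.0694×3 = 4.128 kJ/s.
Handling time per unit search time: 0.25×4.7 + 0.14×5.2 + 0.0694×29 = 3.916.
Rate = 4.128/(1 + 3.916) = 0.8398 kJ/s.

0.84 kJ/s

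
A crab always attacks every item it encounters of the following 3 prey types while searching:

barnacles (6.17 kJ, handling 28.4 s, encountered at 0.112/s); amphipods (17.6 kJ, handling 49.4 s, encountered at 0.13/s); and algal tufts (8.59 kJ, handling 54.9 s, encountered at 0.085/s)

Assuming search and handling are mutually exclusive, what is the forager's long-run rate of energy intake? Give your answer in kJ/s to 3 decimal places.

0.243 kJ/s

R = (0.112×6.17 + 0.13×17.6 + 0.085×8.59) / (1 + 0.112×28.4 + 0.13×49.4 + 0.085×54.9) = 3.709/15.27 = 0.2429 kJ/s.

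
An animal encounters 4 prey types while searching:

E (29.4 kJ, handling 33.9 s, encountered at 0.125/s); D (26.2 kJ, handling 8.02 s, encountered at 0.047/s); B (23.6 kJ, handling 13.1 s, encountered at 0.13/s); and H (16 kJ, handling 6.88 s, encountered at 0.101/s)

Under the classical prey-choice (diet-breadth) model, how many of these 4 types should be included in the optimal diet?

3

Profitabilities (E/h, kJ/s): D 3.27, H 2.33, B 1.8, E 0.867. Add prey in this order while the next type's profitability exceeds the intake rate on those already taken.
Rate on top 1: 0.8943. H: 2.33 > 0.8943 → include.
Rate on top 2: 1.374. B: 1.8 > 1.374 → include.
Rate on top 3: 1.567. E: 0.867 < 1.567 → exclude; stop.
Optimal diet: D, H, B — 3 of 4 types.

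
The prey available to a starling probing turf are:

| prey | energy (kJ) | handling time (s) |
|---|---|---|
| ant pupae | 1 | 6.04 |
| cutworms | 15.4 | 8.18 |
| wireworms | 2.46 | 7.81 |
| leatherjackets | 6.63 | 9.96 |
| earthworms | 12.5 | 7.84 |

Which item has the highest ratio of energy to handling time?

Profitability E/h (kJ/s): ant pupae = 1/6.04 = 0.166, cutworms = 15.4/8.18 = 1.88, wireworms = 2.46/7.81 = 0.315, leatherjackets = 6.63/9.96 = 0.666, earthworms = 12.5/7.84 = 1.59.
Ranked: cutworms > earthworms > leatherjackets > wireworms > ant pupae.

cutworms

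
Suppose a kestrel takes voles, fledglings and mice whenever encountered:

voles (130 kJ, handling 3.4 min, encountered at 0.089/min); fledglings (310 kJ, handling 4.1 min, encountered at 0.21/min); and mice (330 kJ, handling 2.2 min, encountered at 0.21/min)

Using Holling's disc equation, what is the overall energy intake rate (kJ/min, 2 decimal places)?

R = Σλ_iE_i / (1 + Σλ_ih_i)
Numerator: 0.089×130 + 0.21×310 + 0.21×330 = 146
Denominator: 1 + 0.089×3.4 + 0.21×4.1 + 0.21×2.2 = 2.626
R = 146/2.626 = 55.59 kJ/min

55.59 kJ/min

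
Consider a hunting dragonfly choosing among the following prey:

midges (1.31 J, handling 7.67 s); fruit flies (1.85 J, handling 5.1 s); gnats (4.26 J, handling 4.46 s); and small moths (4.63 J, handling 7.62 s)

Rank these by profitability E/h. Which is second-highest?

small moths

In descending order of E/h:
gnats: 4.26/4.46 = 0.955 J/s
small moths: 4.63/7.62 = 0.608 J/s
fruit flies: 1.85/5.1 = 0.363 J/s
midges: 1.31/7.67 = 0.171 J/s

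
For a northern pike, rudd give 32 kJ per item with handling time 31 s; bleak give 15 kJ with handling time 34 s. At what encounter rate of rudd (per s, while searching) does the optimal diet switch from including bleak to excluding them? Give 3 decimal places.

Drop bleak once their profitability E₂/h₂ falls below the rate achievable on rudd alone: E₂/h₂ = λE₁/(1 + λh₁).
Solve for λ: λE₁h₂ = E₂(1 + λh₁) → λ(E₁h₂ − E₂h₁) = E₂ → λ = E₂/(E₁h₂ − E₂h₁).
λ = 15/(32×34 − 15×31) = 15/623 = 0.02408 per s.

0.024 per s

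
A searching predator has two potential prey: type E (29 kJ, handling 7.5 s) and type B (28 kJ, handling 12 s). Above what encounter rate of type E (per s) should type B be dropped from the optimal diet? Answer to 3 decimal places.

At the threshold, the rate on type E alone equals the profitability of type B: λ·29/(1 + λ·7.5) = 28/12 = 2.333.
Rearranging, λ(29 − 2.333×7.5) = 2.333, so λ = 2.333/11.5 = 0.2029 per s.

0.203 per s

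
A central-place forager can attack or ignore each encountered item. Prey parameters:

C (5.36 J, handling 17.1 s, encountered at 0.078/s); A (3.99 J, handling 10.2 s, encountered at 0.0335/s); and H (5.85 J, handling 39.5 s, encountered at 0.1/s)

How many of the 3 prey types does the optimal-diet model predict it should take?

2

Profitabilities (E/h, J/s): A 0.391, C 0.313, H 0.148. Add prey in this order while the next type's profitability exceeds the intake rate on those already taken.
Rate on top 1: 0.09962. C: 0.313 > 0.09962 → include.
Rate on top 2: 0.2062. H: 0.148 < 0.2062 → exclude; stop.
Optimal diet: A, C — 2 of 3 types.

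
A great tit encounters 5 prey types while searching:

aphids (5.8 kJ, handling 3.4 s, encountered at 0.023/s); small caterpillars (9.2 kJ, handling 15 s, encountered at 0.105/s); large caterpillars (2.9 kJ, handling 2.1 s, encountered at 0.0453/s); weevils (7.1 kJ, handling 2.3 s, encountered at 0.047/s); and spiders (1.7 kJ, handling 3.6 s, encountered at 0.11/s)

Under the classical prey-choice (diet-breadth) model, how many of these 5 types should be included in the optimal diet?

E/h in descending order: weevils 3.09, aphids 1.71, large caterpillars 1.38, small caterpillars 0.613, spiders 0.472 kJ/s. The optimal diet is the largest prefix of this list for which every included type satisfies E_i/h_i > R on the types above it.
Rate on top 1: 0.3011. aphids: 1.71 > 0.3011 → include.
Rate on top 2: 0.3937. large caterpillars: 1.38 > 0.3937 → include.
Rate on top 3: 0.467. small caterpillars: 0.613 > 0.467 → include.
Rate on top 4: 0.5477. spiders: 0.472 < 0.5477 → exclude; stop.
Optimal diet: weevils, aphids, large caterpillars, small caterpillars — 4 of 5 types.

4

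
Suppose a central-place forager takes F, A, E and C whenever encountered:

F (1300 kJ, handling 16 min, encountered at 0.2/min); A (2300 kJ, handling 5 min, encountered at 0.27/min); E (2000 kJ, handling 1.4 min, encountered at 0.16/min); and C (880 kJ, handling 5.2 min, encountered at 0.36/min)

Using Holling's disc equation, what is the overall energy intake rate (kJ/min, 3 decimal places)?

198.509 kJ/min

R = (0.2×1300 + 0.27×2300 + 0.16×2000 + 0.36×880) / (1 + 0.2×16 + 0.27×5 + 0.16×1.4 + 0.36×5.2) = 1518/7.646 = 198.5 kJ/min.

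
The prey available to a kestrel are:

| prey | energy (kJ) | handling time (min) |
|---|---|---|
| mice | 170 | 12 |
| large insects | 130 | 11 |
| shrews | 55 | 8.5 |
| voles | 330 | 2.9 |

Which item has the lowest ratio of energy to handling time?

Profitability E/h (kJ/min): mice = 170/12 = 14.2, large insects = 130/11 = 11.8, shrews = 55/8.5 = 6.47, voles = 330/2.9 = 114.
Ranked: voles > mice > large insects > shrews.

shrews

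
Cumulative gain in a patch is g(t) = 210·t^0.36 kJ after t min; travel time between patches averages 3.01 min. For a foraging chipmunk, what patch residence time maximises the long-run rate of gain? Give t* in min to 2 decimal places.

1.69 min

Optimal t* satisfies g'(t*) = g(t*)/(T + t*).
g'(t) = 0.36·210·t^-0.64. Setting 0.36·210·t^-0.64 = 210·t^0.36/(3.01+t) gives 0.36(3.01+t) = t, so 0.64·t = 0.36×3.01.
t* = 0.36×3.01/0.64 = 1.693 min.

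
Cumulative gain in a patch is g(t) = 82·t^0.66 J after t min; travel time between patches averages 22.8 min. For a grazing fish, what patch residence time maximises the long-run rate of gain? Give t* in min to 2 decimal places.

44.26 min

Optimal t* satisfies g'(t*) = g(t*)/(T + t*).
g'(t) = 0.66·82·t^-0.34. Setting 0.66·82·t^-0.34 = 82·t^0.66/(22.8+t) gives 0.66(22.8+t) = t, so 0.34·t = 0.66×22.8.
t* = 0.66×22.8/0.34 = 44.26 min.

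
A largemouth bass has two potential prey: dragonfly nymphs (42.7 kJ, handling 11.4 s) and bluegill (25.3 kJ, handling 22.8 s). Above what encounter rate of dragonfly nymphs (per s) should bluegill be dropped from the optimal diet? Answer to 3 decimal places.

At the threshold, the rate on dragonfly nymphs alone equals the profitability of bluegill: λ·42.7/(1 + λ·11.4) = 25.3/22.8 = 1.11.
Rearranging, λ(42.7 − 1.11×11.4) = 1.11, so λ = 1.11/30.05 = 0.03693 per s.

0.037 per s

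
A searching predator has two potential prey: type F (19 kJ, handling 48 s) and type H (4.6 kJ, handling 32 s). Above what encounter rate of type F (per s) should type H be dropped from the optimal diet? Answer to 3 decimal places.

0.012 per s

At the threshold, the rate on type F alone equals the profitability of type H: λ·19/(1 + λ·48) = 4.6/32 = 0.1437.
Rearranging, λ(19 − 0.1437×48) = 0.1437, so λ = 0.1437/12.1 = 0.01188 per s.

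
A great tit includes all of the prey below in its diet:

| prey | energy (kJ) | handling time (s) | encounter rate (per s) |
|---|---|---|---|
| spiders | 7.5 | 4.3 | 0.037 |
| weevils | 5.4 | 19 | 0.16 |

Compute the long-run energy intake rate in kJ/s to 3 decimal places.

Energy encountered per unit search time: 0.037×7.5 + 0.16×5.4 = 1.142 kJ/s.
Handling time per unit search time: 0.037×4.3 + 0.16×19 = 3.199.
Rate = 1.142/(1 + 3.199) = 0.2718 kJ/s.

0.272 kJ/s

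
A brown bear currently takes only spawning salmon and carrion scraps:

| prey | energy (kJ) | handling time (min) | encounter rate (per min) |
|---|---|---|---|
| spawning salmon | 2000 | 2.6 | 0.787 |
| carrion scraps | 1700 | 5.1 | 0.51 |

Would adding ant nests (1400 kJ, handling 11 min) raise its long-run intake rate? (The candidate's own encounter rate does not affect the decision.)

Current rate: (0.787×2000 + 0.51×1700)/(1 + 0.787×2.6 + 0.51×5.1) = 432.2 kJ/min.
ant nests: E/h = 1400/11 = 127.3 kJ/min.
Since 127.3 < R, time spent handling ant nests is better spent searching.

No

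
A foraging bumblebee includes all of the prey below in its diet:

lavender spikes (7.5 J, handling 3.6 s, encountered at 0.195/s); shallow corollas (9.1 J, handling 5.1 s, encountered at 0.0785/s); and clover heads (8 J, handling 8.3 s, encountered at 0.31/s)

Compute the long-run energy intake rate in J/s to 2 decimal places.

1.00 J/s

R = Σλ_iE_i / (1 + Σλ_ih_i)
Numerator: 0.195×7.5 + 0.0785×9.1 + 0.31×8 = 4.657
Denominator: 1 + 0.195×3.6 + 0.0785×5.1 + 0.31×8.3 = 4.675
R = 4.657/4.675 = 0.996 J/s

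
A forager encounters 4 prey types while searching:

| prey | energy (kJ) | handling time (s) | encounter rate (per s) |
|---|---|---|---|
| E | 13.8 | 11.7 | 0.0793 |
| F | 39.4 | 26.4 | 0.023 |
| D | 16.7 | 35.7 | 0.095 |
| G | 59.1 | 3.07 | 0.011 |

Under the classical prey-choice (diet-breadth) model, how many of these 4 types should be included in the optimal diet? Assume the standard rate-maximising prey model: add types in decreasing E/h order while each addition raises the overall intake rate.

Profitabilities (E/h, kJ/s): G 19.3, F 1.49, E 1.18, D 0.468. Add prey in this order while the next type's profitability exceeds the intake rate on those already taken.
Rate on top 1: 0.6289. F: 1.49 > 0.6289 → include.
Rate on top 2: 0.9484. E: 1.18 > 0.9484 → include.
Rate on top 3: 1.032. D: 0.468 < 1.032 → exclude; stop.
Optimal diet: G, F, E — 3 of 4 types.

3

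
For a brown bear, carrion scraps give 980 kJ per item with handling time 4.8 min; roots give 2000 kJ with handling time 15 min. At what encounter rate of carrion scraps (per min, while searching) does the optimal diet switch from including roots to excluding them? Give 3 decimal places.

0.392 per min

The zero-one rule: include roots iff E₂/h₂ > λE₁/(1+λh₁). Equality gives the switch point.
λE₁h₂ = E₂ + λE₂h₁ ⇒ λ = E₂/(E₁h₂ − E₂h₁) = 2000/(1.47e+04 − 9600) = 0.3922 per min.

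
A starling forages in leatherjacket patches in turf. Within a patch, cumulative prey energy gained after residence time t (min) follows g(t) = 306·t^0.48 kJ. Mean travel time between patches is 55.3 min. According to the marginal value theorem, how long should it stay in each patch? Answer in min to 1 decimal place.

By the marginal value theorem, leave when the instantaneous gain rate g'(t) equals the habitat-wide average g(t)/(T + t).
g'(t) = 0.48·306·t^-0.52. Setting 0.48·306·t^-0.52 = 306·t^0.48/(55.3+t) gives 0.48(55.3+t) = t, so 0.52·t = 0.48×55.3.
t* = 0.48×55.3/0.52 = 51.05 min.

51.0 min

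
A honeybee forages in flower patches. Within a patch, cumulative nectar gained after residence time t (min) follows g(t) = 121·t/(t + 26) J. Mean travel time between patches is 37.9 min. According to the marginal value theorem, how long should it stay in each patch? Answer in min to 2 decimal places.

By the marginal value theorem, leave when the instantaneous gain rate g'(t) equals the habitat-wide average g(t)/(T + t).
g'(t) = 121·26/(t + 26)². Setting 121·26/(t+26)² = 121t/[(t+26)(37.9+t)] gives 26(37.9+t) = t(t+26), so t² = 26×37.9 = 985.4.
t* = √985.4 = 31.39 min.

31.39 min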